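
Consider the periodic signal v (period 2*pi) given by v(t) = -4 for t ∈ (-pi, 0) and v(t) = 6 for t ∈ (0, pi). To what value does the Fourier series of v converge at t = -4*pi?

1

t = -4*pi differs from t = 0 by -2 full period(s), and the series is 2*pi-periodic.
At t = 0 the one-sided limits are v(0^-) = -4 and v(0^+) = 6.
By Dirichlet's theorem the series converges to their average, [(-4) + (6)]/2 = 1.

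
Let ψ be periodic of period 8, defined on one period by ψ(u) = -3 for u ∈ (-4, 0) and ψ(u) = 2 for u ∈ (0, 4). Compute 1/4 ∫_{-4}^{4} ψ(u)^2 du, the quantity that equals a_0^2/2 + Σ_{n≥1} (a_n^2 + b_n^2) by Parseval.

13

1/4 ∫_{-4}^{4} ψ(u)^2 du = 1/4 · (52) = 13.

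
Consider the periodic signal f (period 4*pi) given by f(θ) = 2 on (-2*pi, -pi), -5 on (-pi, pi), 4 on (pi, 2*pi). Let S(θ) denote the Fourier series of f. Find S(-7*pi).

θ = -7*pi differs from θ = pi by -2 full period(s), and the series is 4*pi-periodic.
At θ = pi the one-sided limits are f(pi^-) = -5 and f(pi^+) = 4.
By Dirichlet's theorem the series converges to their average, [(-5) + (4)]/2 = -1/2.

-1/2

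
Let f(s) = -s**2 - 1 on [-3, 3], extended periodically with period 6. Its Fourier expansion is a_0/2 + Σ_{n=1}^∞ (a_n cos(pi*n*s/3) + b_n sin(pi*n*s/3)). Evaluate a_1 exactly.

36/pi**2

a_1 = 1/3 ∫_{-3}^{3} f(s) cos(pi*s/3) ds.
f is even and cos(pi*s/3) is even, so the integrand is even and a_1 = 2/3 ∫_0^{3} f(s) cos(pi*s/3) ds.
Integrating by parts twice (tabular method), an antiderivative of (-s**2 - 1) cos(pi*s/3) is -3*s**2*sin(pi*s/3)/pi - 18*s*cos(pi*s/3)/pi**2 - 3*sin(pi*s/3)/pi + 54*sin(pi*s/3)/pi**3; evaluating from 0 to 3: ∫_{0}^{3} (-s**2 - 1) cos(pi*s/3) ds = (54/pi**2) - (0) = 54/pi**2.
Hence a_1 = (2/3)·(54/pi**2) = 36/pi**2.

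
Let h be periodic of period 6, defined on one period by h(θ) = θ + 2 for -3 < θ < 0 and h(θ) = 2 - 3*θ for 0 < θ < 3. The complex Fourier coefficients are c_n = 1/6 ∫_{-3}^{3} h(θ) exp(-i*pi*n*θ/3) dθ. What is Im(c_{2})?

Since h is real-valued, Im(c_{2}) = -1/6 ∫_{-3}^{3} h(θ) sin(2*pi*θ/3) dθ = -b_{2}/2.
Split the integral at the breakpoints.
Integrating by parts (boundary term plus one more integral), an antiderivative of (θ + 2) sin(2*pi*θ/3) is -3*θ*cos(2*pi*θ/3)/(2*pi) + 9*sin(2*pi*θ/3)/(4*pi**2) - 3*cos(2*pi*θ/3)/pi; evaluating from -3 to 0: ∫_{-3}^{0} (θ + 2) sin(2*pi*θ/3) dθ = (-3/pi) - (3/(2*pi)) = -9/(2*pi).
Integrating by parts (boundary term plus one more integral), an antiderivative of (2 - 3*θ) sin(2*pi*θ/3) is 9*θ*cos(2*pi*θ/3)/(2*pi) - 27*sin(2*pi*θ/3)/(4*pi**2) - 3*cos(2*pi*θ/3)/pi; evaluating from 0 to 3: ∫_{0}^{3} (2 - 3*θ) sin(2*pi*θ/3) dθ = (21/(2*pi)) - (-3/pi) = 27/(2*pi).
So ∫_{-3}^{3} h(θ) sin(2*pi*θ/3) dθ = 9/pi.
Hence Im(c_{2}) = (-1/6)·(9/pi) = -3/(2*pi).

-3/(2*pi)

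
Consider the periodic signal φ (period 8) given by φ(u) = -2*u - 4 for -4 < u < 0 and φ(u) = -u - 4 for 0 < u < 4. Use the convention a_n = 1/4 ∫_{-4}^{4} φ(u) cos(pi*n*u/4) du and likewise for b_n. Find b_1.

-12/pi

b_1 = 1/4 ∫_{-4}^{4} φ(u) sin(pi*u/4) du.
Split the integral at the breakpoints.
Integrating by parts (boundary term plus one more integral), an antiderivative of (-2*u - 4) sin(pi*u/4) is 8*u*cos(pi*u/4)/pi - 32*sin(pi*u/4)/pi**2 + 16*cos(pi*u/4)/pi; evaluating from -4 to 0: ∫_{-4}^{0} (-2*u - 4) sin(pi*u/4) du = (16/pi) - (16/pi) = 0.
Integrating by parts (boundary term plus one more integral), an antiderivative of (-u - 4) sin(pi*u/4) is 4*u*cos(pi*u/4)/pi - 16*sin(pi*u/4)/pi**2 + 16*cos(pi*u/4)/pi; evaluating from 0 to 4: ∫_{0}^{4} (-u - 4) sin(pi*u/4) du = (-32/pi) - (16/pi) = -48/pi.
Summing the pieces and multiplying by (1/4) gives b_1 = -12/pi.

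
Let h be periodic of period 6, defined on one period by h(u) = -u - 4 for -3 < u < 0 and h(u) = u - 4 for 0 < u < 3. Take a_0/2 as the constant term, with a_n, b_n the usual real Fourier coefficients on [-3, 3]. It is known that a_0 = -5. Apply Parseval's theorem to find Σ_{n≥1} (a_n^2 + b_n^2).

3/2

Parseval: a_0^2/2 + Σ_{n≥1} (a_n^2+b_n^2) = 1/3 ∫_{-3}^{3} h(u)^2 du = 14.
Subtract a_0^2/2 = 25/2: Σ (a_n^2+b_n^2) = 3/2.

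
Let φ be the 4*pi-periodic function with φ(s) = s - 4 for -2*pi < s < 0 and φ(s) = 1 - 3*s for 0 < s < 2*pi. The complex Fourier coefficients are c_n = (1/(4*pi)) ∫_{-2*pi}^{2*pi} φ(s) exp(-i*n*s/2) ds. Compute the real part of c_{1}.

8/pi

Since φ is real-valued, Re(c_{1}) = (1/(4*pi)) ∫_{-2*pi}^{2*pi} φ(s) cos(s/2) ds = a_{1}/2.
Split the integral at the breakpoints.
Integrating by parts (boundary term plus one more integral), an antiderivative of (s - 4) cos(s/2) is 2*s*sin(s/2) - 8*sin(s/2) + 4*cos(s/2); evaluating from -2*pi to 0: ∫_{-2*pi}^{0} (s - 4) cos(s/2) ds = (4) - (-4) = 8.
Integrating by parts (boundary term plus one more integral), an antiderivative of (1 - 3*s) cos(s/2) is -6*s*sin(s/2) + 2*sin(s/2) - 12*cos(s/2); evaluating from 0 to 2*pi: ∫_{0}^{2*pi} (1 - 3*s) cos(s/2) ds = (12) - (-12) = 24.
So ∫_{-2*pi}^{2*pi} φ(s) cos(s/2) ds = 32.
Hence Re(c_{1}) = (1/(4*pi))·(32) = 8/pi.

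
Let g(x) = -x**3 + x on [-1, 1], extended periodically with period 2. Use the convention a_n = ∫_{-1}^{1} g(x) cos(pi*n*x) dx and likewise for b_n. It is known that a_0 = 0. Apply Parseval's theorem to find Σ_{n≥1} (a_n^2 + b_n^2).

16/105

Parseval: a_0^2/2 + Σ_{n≥1} (a_n^2+b_n^2) = ∫_{-1}^{1} g(x)^2 dx = 16/105.
Subtract a_0^2/2 = 0: Σ (a_n^2+b_n^2) = 16/105.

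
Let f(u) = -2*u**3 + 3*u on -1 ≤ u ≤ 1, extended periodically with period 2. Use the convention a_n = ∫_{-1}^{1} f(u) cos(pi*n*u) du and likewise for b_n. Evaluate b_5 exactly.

2*(12 + 25*pi**2)/(125*pi**3)

b_5 = ∫_{-1}^{1} f(u) sin(5*pi*u) du.
f is odd and sin(5*pi*u) is odd, so the integrand is even and b_5 = 2 ∫_0^{1} f(u) sin(5*pi*u) du.
Integrating by parts three times (tabular method), an antiderivative of (-2*u**3 + 3*u) sin(5*pi*u) is 2*u**3*cos(5*pi*u)/(5*pi) - 6*u**2*sin(5*pi*u)/(25*pi**2) - 3*u*cos(5*pi*u)/(5*pi) - 12*u*cos(5*pi*u)/(125*pi**3) + 12*sin(5*pi*u)/(625*pi**4) + 3*sin(5*pi*u)/(25*pi**2); evaluating from 0 to 1: ∫_{0}^{1} (-2*u**3 + 3*u) sin(5*pi*u) du = ((12 + 25*pi**2)/(125*pi**3)) - (0) = (12 + 25*pi**2)/(125*pi**3).
Hence b_5 = 2·((12 + 25*pi**2)/(125*pi**3)) = 2*(12 + 25*pi**2)/(125*pi**3).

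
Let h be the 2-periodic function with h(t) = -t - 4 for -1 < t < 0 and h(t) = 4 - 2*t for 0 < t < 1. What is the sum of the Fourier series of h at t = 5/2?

3

t = 5/2 differs from t = 1/2 by 1 full period(s), and the series is 2-periodic.
h is continuous at t = 1/2 with value 3, so the series converges to 3 there.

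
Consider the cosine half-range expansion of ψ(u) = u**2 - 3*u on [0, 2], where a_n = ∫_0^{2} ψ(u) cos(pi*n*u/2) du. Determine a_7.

a_7 = ∫_0^{2} (u**2 - 3*u) cos(7*pi*u/2) du.
Integrating by parts twice (tabular method), an antiderivative of (u**2 - 3*u) cos(7*pi*u/2) is 2*u**2*sin(7*pi*u/2)/(7*pi) - 6*u*sin(7*pi*u/2)/(7*pi) + 8*u*cos(7*pi*u/2)/(49*pi**2) - 16*sin(7*pi*u/2)/(343*pi**3) - 12*cos(7*pi*u/2)/(49*pi**2); evaluating from 0 to 2: ∫_{0}^{2} (u**2 - 3*u) cos(7*pi*u/2) du = (-4/(49*pi**2)) - (-12/(49*pi**2)) = 8/(49*pi**2).
Hence a_7 = 8/(49*pi**2).

8/(49*pi**2)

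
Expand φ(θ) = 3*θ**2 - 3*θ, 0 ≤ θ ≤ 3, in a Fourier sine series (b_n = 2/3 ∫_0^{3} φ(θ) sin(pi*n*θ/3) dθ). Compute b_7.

b_7 = 2/3 ∫_0^{3} (3*θ**2 - 3*θ) sin(7*pi*θ/3) dθ.
Integrating by parts twice (tabular method), an antiderivative of (3*θ**2 - 3*θ) sin(7*pi*θ/3) is -9*θ**2*cos(7*pi*θ/3)/(7*pi) + 54*θ*sin(7*pi*θ/3)/(49*pi**2) + 9*θ*cos(7*pi*θ/3)/(7*pi) - 27*sin(7*pi*θ/3)/(49*pi**2) + 162*cos(7*pi*θ/3)/(343*pi**3); evaluating from 0 to 3: ∫_{0}^{3} (3*θ**2 - 3*θ) sin(7*pi*θ/3) dθ = (54*(-3 + 49*pi**2)/(343*pi**3)) - (162/(343*pi**3)) = 54*(-6 + 49*pi**2)/(343*pi**3).
Hence b_7 = (2/3)·(54*(-6 + 49*pi**2)/(343*pi**3)) = 36*(-6 + 49*pi**2)/(343*pi**3).

36*(-6 + 49*pi**2)/(343*pi**3)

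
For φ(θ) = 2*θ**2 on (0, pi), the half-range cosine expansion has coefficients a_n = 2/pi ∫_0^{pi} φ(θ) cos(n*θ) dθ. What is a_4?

1/2

a_4 = 2/pi ∫_0^{pi} (2*θ**2) cos(4*θ) dθ.
Integrating by parts twice (tabular method), an antiderivative of (2*θ**2) cos(4*θ) is θ**2*sin(4*θ)/2 + θ*cos(4*θ)/4 - sin(4*θ)/16; evaluating from 0 to pi: ∫_{0}^{pi} (2*θ**2) cos(4*θ) dθ = (pi/4) - (0) = pi/4.
Hence a_4 = (2/pi)·(pi/4) = 1/2.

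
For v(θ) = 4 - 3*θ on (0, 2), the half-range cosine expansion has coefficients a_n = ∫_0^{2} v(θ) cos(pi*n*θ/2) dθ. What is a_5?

a_5 = ∫_0^{2} (4 - 3*θ) cos(5*pi*θ/2) dθ.
Integrating by parts (boundary term plus one more integral), an antiderivative of (4 - 3*θ) cos(5*pi*θ/2) is -6*θ*sin(5*pi*θ/2)/(5*pi) + 8*sin(5*pi*θ/2)/(5*pi) - 12*cos(5*pi*θ/2)/(25*pi**2); evaluating from 0 to 2: ∫_{0}^{2} (4 - 3*θ) cos(5*pi*θ/2) dθ = (12/(25*pi**2)) - (-12/(25*pi**2)) = 24/(25*pi**2).
Hence a_5 = 24/(25*pi**2).

24/(25*pi**2)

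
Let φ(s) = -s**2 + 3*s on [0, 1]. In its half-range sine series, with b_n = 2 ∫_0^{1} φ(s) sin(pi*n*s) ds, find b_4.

-1/pi

b_4 = 2 ∫_0^{1} (-s**2 + 3*s) sin(4*pi*s) ds.
Integrating by parts twice (tabular method), an antiderivative of (-s**2 + 3*s) sin(4*pi*s) is s**2*cos(4*pi*s)/(4*pi) - s*sin(4*pi*s)/(8*pi**2) - 3*s*cos(4*pi*s)/(4*pi) + 3*sin(4*pi*s)/(16*pi**2) - cos(4*pi*s)/(32*pi**3); evaluating from 0 to 1: ∫_{0}^{1} (-s**2 + 3*s) sin(4*pi*s) ds = ((-16*pi**2 - 1)/(32*pi**3)) - (-1/(32*pi**3)) = -1/(2*pi).
Hence b_4 = 2·(-1/(2*pi)) = -1/pi.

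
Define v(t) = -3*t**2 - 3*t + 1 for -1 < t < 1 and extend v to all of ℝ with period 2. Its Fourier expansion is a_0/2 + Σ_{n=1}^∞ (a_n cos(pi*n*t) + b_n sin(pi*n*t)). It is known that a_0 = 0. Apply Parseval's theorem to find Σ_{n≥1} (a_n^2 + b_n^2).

38/5

Parseval: a_0^2/2 + Σ_{n≥1} (a_n^2+b_n^2) = ∫_{-1}^{1} v(t)^2 dt = 38/5.
Subtract a_0^2/2 = 0: Σ (a_n^2+b_n^2) = 38/5.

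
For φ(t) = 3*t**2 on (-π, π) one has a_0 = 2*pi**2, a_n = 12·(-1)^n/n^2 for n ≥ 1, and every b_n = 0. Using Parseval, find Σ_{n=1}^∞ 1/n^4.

Parseval: a_0^2/2 + Σ a_n^2 = (1/π) ∫_{-π}^{π} φ(t)^2 dt = 18*pi**4/5.
Subtract a_0^2/2 = 2*pi**4: Σ a_n^2 = 8*pi**4/5.
Since a_n^2 = 144/n^4, Σ 1/n^4 = pi**4/90.

pi**4/90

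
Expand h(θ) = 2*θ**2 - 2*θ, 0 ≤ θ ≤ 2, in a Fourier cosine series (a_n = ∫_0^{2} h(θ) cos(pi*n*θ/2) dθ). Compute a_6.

a_6 = ∫_0^{2} (2*θ**2 - 2*θ) cos(3*pi*θ) dθ.
Integrating by parts twice (tabular method), an antiderivative of (2*θ**2 - 2*θ) cos(3*pi*θ) is 2*θ**2*sin(3*pi*θ)/(3*pi) - 2*θ*sin(3*pi*θ)/(3*pi) + 4*θ*cos(3*pi*θ)/(9*pi**2) - 4*sin(3*pi*θ)/(27*pi**3) - 2*cos(3*pi*θ)/(9*pi**2); evaluating from 0 to 2: ∫_{0}^{2} (2*θ**2 - 2*θ) cos(3*pi*θ) dθ = (2/(3*pi**2)) - (-2/(9*pi**2)) = 8/(9*pi**2).
Hence a_6 = 8/(9*pi**2).

8/(9*pi**2)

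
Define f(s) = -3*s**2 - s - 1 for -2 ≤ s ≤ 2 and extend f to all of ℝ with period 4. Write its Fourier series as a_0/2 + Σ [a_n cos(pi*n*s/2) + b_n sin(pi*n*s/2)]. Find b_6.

b_6 = 1/2 ∫_{-2}^{2} f(s) sin(3*pi*s) ds.
Integrating by parts twice (tabular method), an antiderivative of (-3*s**2 - s - 1) sin(3*pi*s) is s**2*cos(3*pi*s)/pi - 2*s*sin(3*pi*s)/(3*pi**2) + s*cos(3*pi*s)/(3*pi) - sin(3*pi*s)/(9*pi**2) - 2*cos(3*pi*s)/(9*pi**3) + cos(3*pi*s)/(3*pi); evaluating from -2 to 2: ∫_{-2}^{2} (-3*s**2 - s - 1) sin(3*pi*s) ds = (-2/(9*pi**3) + 5/pi) - ((-2 + 33*pi**2)/(9*pi**3)) = 4/(3*pi).
Hence b_6 = (1/2)·(4/(3*pi)) = 2/(3*pi).

2/(3*pi)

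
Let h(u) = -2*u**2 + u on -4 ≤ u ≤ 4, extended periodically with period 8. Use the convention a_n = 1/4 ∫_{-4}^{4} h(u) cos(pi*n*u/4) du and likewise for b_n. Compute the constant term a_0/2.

-32/3

a_0 = 1/4 ∫_{-4}^{4} h(u) du = 1/4 · (-256/3) = -64/3.
So the constant term a_0/2 = -32/3.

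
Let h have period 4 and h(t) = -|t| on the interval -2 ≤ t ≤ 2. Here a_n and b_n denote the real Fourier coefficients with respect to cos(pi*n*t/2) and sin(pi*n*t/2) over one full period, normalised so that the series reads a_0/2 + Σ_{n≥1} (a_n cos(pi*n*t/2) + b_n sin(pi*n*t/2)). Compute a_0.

-2

a_0 = 1/2 ∫_{-2}^{2} h(t) dt = 1/2 · (-4) = -2.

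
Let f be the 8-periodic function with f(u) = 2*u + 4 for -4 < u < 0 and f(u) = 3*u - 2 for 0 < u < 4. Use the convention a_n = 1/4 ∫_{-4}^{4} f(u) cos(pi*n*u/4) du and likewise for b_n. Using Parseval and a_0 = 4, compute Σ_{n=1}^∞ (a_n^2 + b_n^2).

Parseval: a_0^2/2 + Σ_{n≥1} (a_n^2+b_n^2) = 1/4 ∫_{-4}^{4} f(u)^2 du = 100/3.
Subtract a_0^2/2 = 8: Σ (a_n^2+b_n^2) = 76/3.

76/3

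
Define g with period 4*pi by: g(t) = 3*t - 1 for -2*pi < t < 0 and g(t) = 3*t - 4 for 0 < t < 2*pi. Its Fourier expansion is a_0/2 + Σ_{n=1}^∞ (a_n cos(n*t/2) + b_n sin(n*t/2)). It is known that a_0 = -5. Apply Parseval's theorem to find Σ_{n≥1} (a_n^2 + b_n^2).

Parseval: a_0^2/2 + Σ_{n≥1} (a_n^2+b_n^2) = (1/(2*pi)) ∫_{-2*pi}^{2*pi} g(t)^2 dt = -18*pi + 17 + 24*pi**2.
Subtract a_0^2/2 = 25/2: Σ (a_n^2+b_n^2) = -18*pi + 9/2 + 24*pi**2.

-18*pi + 9/2 + 24*pi**2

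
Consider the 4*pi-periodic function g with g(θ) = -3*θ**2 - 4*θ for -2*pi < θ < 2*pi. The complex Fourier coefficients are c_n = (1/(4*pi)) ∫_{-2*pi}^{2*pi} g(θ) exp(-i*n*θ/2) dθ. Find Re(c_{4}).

-3/2

Since g is real-valued, Re(c_{4}) = (1/(4*pi)) ∫_{-2*pi}^{2*pi} g(θ) cos(2*θ) dθ = a_{4}/2.
Integrating by parts twice (tabular method), an antiderivative of (-3*θ**2 - 4*θ) cos(2*θ) is -3*θ**2*sin(2*θ)/2 - 2*θ*sin(2*θ) - 3*θ*cos(2*θ)/2 + 3*sin(2*θ)/4 - cos(2*θ); evaluating from -2*pi to 2*pi: ∫_{-2*pi}^{2*pi} (-3*θ**2 - 4*θ) cos(2*θ) dθ = (-3*pi - 1) - (-1 + 3*pi) = -6*pi.
Hence Re(c_{4}) = (1/(4*pi))·(-6*pi) = -3/2.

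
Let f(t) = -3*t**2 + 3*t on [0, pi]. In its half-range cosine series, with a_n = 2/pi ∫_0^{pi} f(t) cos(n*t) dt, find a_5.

12*(-1 + pi)/(25*pi)

a_5 = 2/pi ∫_0^{pi} (-3*t**2 + 3*t) cos(5*t) dt.
Integrating by parts twice (tabular method), an antiderivative of (-3*t**2 + 3*t) cos(5*t) is -3*t**2*sin(5*t)/5 + 3*t*sin(5*t)/5 - 6*t*cos(5*t)/25 + 6*sin(5*t)/125 + 3*cos(5*t)/25; evaluating from 0 to pi: ∫_{0}^{pi} (-3*t**2 + 3*t) cos(5*t) dt = (-3/25 + 6*pi/25) - (3/25) = -6/25 + 6*pi/25.
Hence a_5 = (2/pi)·(-6/25 + 6*pi/25) = 12*(-1 + pi)/(25*pi).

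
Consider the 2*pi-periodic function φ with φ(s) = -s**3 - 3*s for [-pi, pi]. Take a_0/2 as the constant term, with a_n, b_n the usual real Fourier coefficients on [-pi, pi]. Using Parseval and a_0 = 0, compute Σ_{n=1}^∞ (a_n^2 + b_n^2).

Parseval: a_0^2/2 + Σ_{n≥1} (a_n^2+b_n^2) = 1/pi ∫_{-pi}^{pi} φ(s)^2 ds = 2*pi**2*(105 + 42*pi**2 + 5*pi**4)/35.
Subtract a_0^2/2 = 0: Σ (a_n^2+b_n^2) = 2*pi**2*(105 + 42*pi**2 + 5*pi**4)/35.

2*pi**2*(105 + 42*pi**2 + 5*pi**4)/35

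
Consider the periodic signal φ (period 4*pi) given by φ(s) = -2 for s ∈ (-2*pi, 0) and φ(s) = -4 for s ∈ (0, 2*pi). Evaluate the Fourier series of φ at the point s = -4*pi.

-3

s = -4*pi differs from s = 0 by -1 full period(s), and the series is 4*pi-periodic.
At s = 0 the one-sided limits are φ(0^-) = -2 and φ(0^+) = -4.
By Dirichlet's theorem the series converges to their average, [(-2) + (-4)]/2 = -3.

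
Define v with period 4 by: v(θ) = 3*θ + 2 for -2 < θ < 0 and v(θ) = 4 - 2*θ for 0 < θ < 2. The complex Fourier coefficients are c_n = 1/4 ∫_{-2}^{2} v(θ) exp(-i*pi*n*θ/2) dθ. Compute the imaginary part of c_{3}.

Since v is real-valued, Im(c_{3}) = -1/4 ∫_{-2}^{2} v(θ) sin(3*pi*θ/2) dθ = -b_{3}/2.
Split the integral at the breakpoints.
Integrating by parts (boundary term plus one more integral), an antiderivative of (3*θ + 2) sin(3*pi*θ/2) is -2*θ*cos(3*pi*θ/2)/pi + 4*sin(3*pi*θ/2)/(3*pi**2) - 4*cos(3*pi*θ/2)/(3*pi); evaluating from -2 to 0: ∫_{-2}^{0} (3*θ + 2) sin(3*pi*θ/2) dθ = (-4/(3*pi)) - (-8/(3*pi)) = 4/(3*pi).
Integrating by parts (boundary term plus one more integral), an antiderivative of (4 - 2*θ) sin(3*pi*θ/2) is 4*θ*cos(3*pi*θ/2)/(3*pi) - 8*sin(3*pi*θ/2)/(9*pi**2) - 8*cos(3*pi*θ/2)/(3*pi); evaluating from 0 to 2: ∫_{0}^{2} (4 - 2*θ) sin(3*pi*θ/2) dθ = (0) - (-8/(3*pi)) = 8/(3*pi).
So ∫_{-2}^{2} v(θ) sin(3*pi*θ/2) dθ = 4/pi.
Hence Im(c_{3}) = (-1/4)·(4/pi) = -1/pi.

-1/pi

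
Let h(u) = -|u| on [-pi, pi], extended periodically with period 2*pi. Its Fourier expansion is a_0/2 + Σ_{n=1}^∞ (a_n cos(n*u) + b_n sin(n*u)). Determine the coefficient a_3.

4/(9*pi)

a_3 = 1/pi ∫_{-pi}^{pi} h(u) cos(3*u) du.
h is even and cos(3*u) is even, so the integrand is even and a_3 = 2/pi ∫_0^{pi} h(u) cos(3*u) du.
Integrating by parts (boundary term plus one more integral), an antiderivative of (-u) cos(3*u) is -u*sin(3*u)/3 - cos(3*u)/9; evaluating from 0 to pi: ∫_{0}^{pi} (-u) cos(3*u) du = (1/9) - (-1/9) = 2/9.
Hence a_3 = (2/pi)·(2/9) = 4/(9*pi).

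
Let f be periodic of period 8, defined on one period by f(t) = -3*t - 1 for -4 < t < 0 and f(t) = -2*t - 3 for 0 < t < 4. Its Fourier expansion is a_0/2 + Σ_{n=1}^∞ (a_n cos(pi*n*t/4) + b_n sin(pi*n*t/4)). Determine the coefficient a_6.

a_6 = 1/4 ∫_{-4}^{4} f(t) cos(3*pi*t/2) dt.
Split the integral at the breakpoints.
Integrating by parts (boundary term plus one more integral), an antiderivative of (-3*t - 1) cos(3*pi*t/2) is -2*t*sin(3*pi*t/2)/pi - 2*sin(3*pi*t/2)/(3*pi) - 4*cos(3*pi*t/2)/(3*pi**2); evaluating from -4 to 0: ∫_{-4}^{0} (-3*t - 1) cos(3*pi*t/2) dt = (-4/(3*pi**2)) - (-4/(3*pi**2)) = 0.
Integrating by parts (boundary term plus one more integral), an antiderivative of (-2*t - 3) cos(3*pi*t/2) is -4*t*sin(3*pi*t/2)/(3*pi) - 2*sin(3*pi*t/2)/pi - 8*cos(3*pi*t/2)/(9*pi**2); evaluating from 0 to 4: ∫_{0}^{4} (-2*t - 3) cos(3*pi*t/2) dt = (-8/(9*pi**2)) - (-8/(9*pi**2)) = 0.
Summing the pieces and multiplying by (1/4) gives a_6 = 0.

0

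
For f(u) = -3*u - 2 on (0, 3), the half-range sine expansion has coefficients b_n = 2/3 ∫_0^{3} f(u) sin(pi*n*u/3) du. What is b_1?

-26/pi

b_1 = 2/3 ∫_0^{3} (-3*u - 2) sin(pi*u/3) du.
Integrating by parts (boundary term plus one more integral), an antiderivative of (-3*u - 2) sin(pi*u/3) is 9*u*cos(pi*u/3)/pi - 27*sin(pi*u/3)/pi**2 + 6*cos(pi*u/3)/pi; evaluating from 0 to 3: ∫_{0}^{3} (-3*u - 2) sin(pi*u/3) du = (-33/pi) - (6/pi) = -39/pi.
Hence b_1 = (2/3)·(-39/pi) = -26/pi.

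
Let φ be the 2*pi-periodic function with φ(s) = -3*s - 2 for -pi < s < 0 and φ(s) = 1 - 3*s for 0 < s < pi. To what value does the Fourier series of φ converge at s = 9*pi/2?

1 - 3*pi/2

s = 9*pi/2 differs from s = pi/2 by 2 full period(s), and the series is 2*pi-periodic.
φ is continuous at s = pi/2 with value 1 - 3*pi/2, so the series converges to 1 - 3*pi/2 there.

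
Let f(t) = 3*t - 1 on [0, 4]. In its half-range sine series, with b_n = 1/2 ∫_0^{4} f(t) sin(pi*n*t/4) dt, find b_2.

-12/pi

b_2 = 1/2 ∫_0^{4} (3*t - 1) sin(pi*t/2) dt.
Integrating by parts (boundary term plus one more integral), an antiderivative of (3*t - 1) sin(pi*t/2) is -6*t*cos(pi*t/2)/pi + 12*sin(pi*t/2)/pi**2 + 2*cos(pi*t/2)/pi; evaluating from 0 to 4: ∫_{0}^{4} (3*t - 1) sin(pi*t/2) dt = (-22/pi) - (2/pi) = -24/pi.
Hence b_2 = (1/2)·(-24/pi) = -12/pi.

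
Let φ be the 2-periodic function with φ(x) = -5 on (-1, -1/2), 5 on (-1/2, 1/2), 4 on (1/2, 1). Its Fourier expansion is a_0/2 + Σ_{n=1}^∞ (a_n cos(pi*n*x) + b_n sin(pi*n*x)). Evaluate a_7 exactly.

a_7 = ∫_{-1}^{1} φ(x) cos(7*pi*x) dx.
Split the integral at the breakpoints.
Directly, an antiderivative of (-5) cos(7*pi*x) is -5*sin(7*pi*x)/(7*pi); evaluating from -1 to -1/2: ∫_{-1}^{-1/2} (-5) cos(7*pi*x) dx = (-5/(7*pi)) - (0) = -5/(7*pi).
Directly, an antiderivative of (5) cos(7*pi*x) is 5*sin(7*pi*x)/(7*pi); evaluating from -1/2 to 1/2: ∫_{-1/2}^{1/2} (5) cos(7*pi*x) dx = (-5/(7*pi)) - (5/(7*pi)) = -10/(7*pi).
Directly, an antiderivative of (4) cos(7*pi*x) is 4*sin(7*pi*x)/(7*pi); evaluating from 1/2 to 1: ∫_{1/2}^{1} (4) cos(7*pi*x) dx = (0) - (-4/(7*pi)) = 4/(7*pi).
Summing the pieces gives a_7 = -11/(7*pi).

-11/(7*pi)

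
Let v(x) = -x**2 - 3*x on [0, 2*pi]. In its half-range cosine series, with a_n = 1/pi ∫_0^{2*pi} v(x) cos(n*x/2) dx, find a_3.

a_3 = 1/pi ∫_0^{2*pi} (-x**2 - 3*x) cos(3*x/2) dx.
Integrating by parts twice (tabular method), an antiderivative of (-x**2 - 3*x) cos(3*x/2) is -2*x**2*sin(3*x/2)/3 - 2*x*sin(3*x/2) - 8*x*cos(3*x/2)/9 + 16*sin(3*x/2)/27 - 4*cos(3*x/2)/3; evaluating from 0 to 2*pi: ∫_{0}^{2*pi} (-x**2 - 3*x) cos(3*x/2) dx = (4/3 + 16*pi/9) - (-4/3) = 8/3 + 16*pi/9.
Hence a_3 = (1/pi)·(8/3 + 16*pi/9) = 8*(3 + 2*pi)/(9*pi).

8*(3 + 2*pi)/(9*pi)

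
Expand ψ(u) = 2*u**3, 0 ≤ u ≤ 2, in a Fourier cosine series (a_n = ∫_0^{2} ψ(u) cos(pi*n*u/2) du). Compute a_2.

24/pi**2

a_2 = ∫_0^{2} (2*u**3) cos(pi*u) du.
Integrating by parts three times (tabular method), an antiderivative of (2*u**3) cos(pi*u) is 2*u**3*sin(pi*u)/pi + 6*u**2*cos(pi*u)/pi**2 - 12*u*sin(pi*u)/pi**3 - 12*cos(pi*u)/pi**4; evaluating from 0 to 2: ∫_{0}^{2} (2*u**3) cos(pi*u) du = (12*(-1 + 2*pi**2)/pi**4) - (-12/pi**4) = 24/pi**2.
Hence a_2 = 24/pi**2.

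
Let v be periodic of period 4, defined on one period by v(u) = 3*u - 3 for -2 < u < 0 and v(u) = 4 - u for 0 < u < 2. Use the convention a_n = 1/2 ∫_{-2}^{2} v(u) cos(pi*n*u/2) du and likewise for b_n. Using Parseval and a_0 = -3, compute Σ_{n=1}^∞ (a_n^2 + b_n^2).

263/6

Parseval: a_0^2/2 + Σ_{n≥1} (a_n^2+b_n^2) = 1/2 ∫_{-2}^{2} v(u)^2 du = 145/3.
Subtract a_0^2/2 = 9/2: Σ (a_n^2+b_n^2) = 263/6.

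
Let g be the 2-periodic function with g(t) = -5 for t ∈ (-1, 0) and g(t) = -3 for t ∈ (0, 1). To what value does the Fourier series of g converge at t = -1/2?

-5

g is continuous at t = -1/2 with value -5, so the series converges to -5 there.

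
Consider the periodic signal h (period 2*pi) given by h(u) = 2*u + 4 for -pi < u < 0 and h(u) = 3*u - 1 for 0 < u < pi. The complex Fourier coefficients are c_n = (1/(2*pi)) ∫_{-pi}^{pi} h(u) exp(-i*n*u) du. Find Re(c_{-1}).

-1/pi

Since h is real-valued, Re(c_{-1}) = (1/(2*pi)) ∫_{-pi}^{pi} h(u) cos(-u) du = a_{1}/2.
Split the integral at the breakpoints.
Integrating by parts (boundary term plus one more integral), an antiderivative of (2*u + 4) cos(-u) is 2*u*sin(u) + 4*sin(u) + 2*cos(u); evaluating from -pi to 0: ∫_{-pi}^{0} (2*u + 4) cos(-u) du = (2) - (-2) = 4.
Integrating by parts (boundary term plus one more integral), an antiderivative of (3*u - 1) cos(-u) is 3*u*sin(u) - sin(u) + 3*cos(u); evaluating from 0 to pi: ∫_{0}^{pi} (3*u - 1) cos(-u) du = (-3) - (3) = -6.
So ∫_{-pi}^{pi} h(u) cos(-u) du = -2.
Hence Re(c_{-1}) = (1/(2*pi))·(-2) = -1/pi.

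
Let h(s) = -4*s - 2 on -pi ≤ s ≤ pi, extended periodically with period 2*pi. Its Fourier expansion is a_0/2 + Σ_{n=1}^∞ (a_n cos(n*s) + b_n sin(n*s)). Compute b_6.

b_6 = 1/pi ∫_{-pi}^{pi} h(s) sin(6*s) ds.
Integrating by parts (boundary term plus one more integral), an antiderivative of (-4*s - 2) sin(6*s) is 2*s*cos(6*s)/3 - sin(6*s)/9 + cos(6*s)/3; evaluating from -pi to pi: ∫_{-pi}^{pi} (-4*s - 2) sin(6*s) ds = (1/3 + 2*pi/3) - (1/3 - 2*pi/3) = 4*pi/3.
Hence b_6 = (1/pi)·(4*pi/3) = 4/3.

4/3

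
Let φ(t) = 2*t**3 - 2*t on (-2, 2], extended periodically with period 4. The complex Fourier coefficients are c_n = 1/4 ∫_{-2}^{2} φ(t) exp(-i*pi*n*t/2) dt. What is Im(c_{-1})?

Since φ is real-valued, Im(c_{-1}) = -1/4 ∫_{-2}^{2} φ(t) sin(-pi*t/2) dt = b_{1}/2.
φ is odd and sin(-pi*t/2) is odd, so the integrand is even: ∫_{-2}^{2} φ(t) sin(-pi*t/2) dt = 2∫_0^{2} φ(t) sin(-pi*t/2) dt.
Integrating by parts three times (tabular method), an antiderivative of (2*t**3 - 2*t) sin(-pi*t/2) is 4*t**3*cos(pi*t/2)/pi - 24*t**2*sin(pi*t/2)/pi**2 - 96*t*cos(pi*t/2)/pi**3 - 4*t*cos(pi*t/2)/pi + 8*sin(pi*t/2)/pi**2 + 192*sin(pi*t/2)/pi**4; evaluating from 0 to 2: ∫_{0}^{2} (2*t**3 - 2*t) sin(-pi*t/2) dt = (-24/pi + 192/pi**3) - (0) = -24/pi + 192/pi**3.
So ∫_{-2}^{2} φ(t) sin(-pi*t/2) dt = -48/pi + 384/pi**3.
Hence Im(c_{-1}) = (-1/4)·(-48/pi + 384/pi**3) = -96/pi**3 + 12/pi.

-96/pi**3 + 12/pi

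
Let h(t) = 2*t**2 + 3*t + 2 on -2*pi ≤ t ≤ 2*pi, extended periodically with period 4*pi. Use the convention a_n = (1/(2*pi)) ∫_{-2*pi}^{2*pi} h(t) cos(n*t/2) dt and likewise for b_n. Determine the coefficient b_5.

12/5

b_5 = (1/(2*pi)) ∫_{-2*pi}^{2*pi} h(t) sin(5*t/2) dt.
Integrating by parts twice (tabular method), an antiderivative of (2*t**2 + 3*t + 2) sin(5*t/2) is -4*t**2*cos(5*t/2)/5 + 16*t*sin(5*t/2)/25 - 6*t*cos(5*t/2)/5 + 12*sin(5*t/2)/25 - 68*cos(5*t/2)/125; evaluating from -2*pi to 2*pi: ∫_{-2*pi}^{2*pi} (2*t**2 + 3*t + 2) sin(5*t/2) dt = (68/125 + 12*pi/5 + 16*pi**2/5) - (-12*pi/5 + 68/125 + 16*pi**2/5) = 24*pi/5.
Hence b_5 = (1/(2*pi))·(24*pi/5) = 12/5.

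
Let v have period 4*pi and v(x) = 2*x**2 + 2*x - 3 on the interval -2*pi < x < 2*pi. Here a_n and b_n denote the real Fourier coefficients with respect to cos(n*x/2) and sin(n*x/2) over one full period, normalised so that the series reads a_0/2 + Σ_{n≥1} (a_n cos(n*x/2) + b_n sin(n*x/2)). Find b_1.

8

b_1 = (1/(2*pi)) ∫_{-2*pi}^{2*pi} v(x) sin(x/2) dx.
Integrating by parts twice (tabular method), an antiderivative of (2*x**2 + 2*x - 3) sin(x/2) is -4*x**2*cos(x/2) + 16*x*sin(x/2) - 4*x*cos(x/2) + 8*sin(x/2) + 38*cos(x/2); evaluating from -2*pi to 2*pi: ∫_{-2*pi}^{2*pi} (2*x**2 + 2*x - 3) sin(x/2) dx = (-38 + 8*pi + 16*pi**2) - (-38 - 8*pi + 16*pi**2) = 16*pi.
Hence b_1 = (1/(2*pi))·(16*pi) = 8.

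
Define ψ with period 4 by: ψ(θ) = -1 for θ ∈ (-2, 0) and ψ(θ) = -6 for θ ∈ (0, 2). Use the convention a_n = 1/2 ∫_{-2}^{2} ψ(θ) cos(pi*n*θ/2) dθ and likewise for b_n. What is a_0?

-7

a_0 = 1/2 ∫_{-2}^{2} ψ(θ) dθ = 1/2 · (-14) = -7.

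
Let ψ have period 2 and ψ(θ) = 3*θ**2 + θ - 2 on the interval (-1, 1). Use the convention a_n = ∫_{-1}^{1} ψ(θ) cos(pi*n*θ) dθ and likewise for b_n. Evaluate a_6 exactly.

a_6 = ∫_{-1}^{1} ψ(θ) cos(6*pi*θ) dθ.
Integrating by parts twice (tabular method), an antiderivative of (3*θ**2 + θ - 2) cos(6*pi*θ) is θ**2*sin(6*pi*θ)/(2*pi) + θ*sin(6*pi*θ)/(6*pi) + θ*cos(6*pi*θ)/(6*pi**2) - sin(6*pi*θ)/(3*pi) - sin(6*pi*θ)/(36*pi**3) + cos(6*pi*θ)/(36*pi**2); evaluating from -1 to 1: ∫_{-1}^{1} (3*θ**2 + θ - 2) cos(6*pi*θ) dθ = (7/(36*pi**2)) - (-5/(36*pi**2)) = 1/(3*pi**2).
Hence a_6 = 1/(3*pi**2).

1/(3*pi**2)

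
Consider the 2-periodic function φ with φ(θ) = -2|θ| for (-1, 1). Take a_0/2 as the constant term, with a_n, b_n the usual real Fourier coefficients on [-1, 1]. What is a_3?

a_3 = ∫_{-1}^{1} φ(θ) cos(3*pi*θ) dθ.
φ is even and cos(3*pi*θ) is even, so the integrand is even and a_3 = 2 ∫_0^{1} φ(θ) cos(3*pi*θ) dθ.
Integrating by parts (boundary term plus one more integral), an antiderivative of (-2*θ) cos(3*pi*θ) is -2*θ*sin(3*pi*θ)/(3*pi) - 2*cos(3*pi*θ)/(9*pi**2); evaluating from 0 to 1: ∫_{0}^{1} (-2*θ) cos(3*pi*θ) dθ = (2/(9*pi**2)) - (-2/(9*pi**2)) = 4/(9*pi**2).
Hence a_3 = 2·(4/(9*pi**2)) = 8/(9*pi**2).

8/(9*pi**2)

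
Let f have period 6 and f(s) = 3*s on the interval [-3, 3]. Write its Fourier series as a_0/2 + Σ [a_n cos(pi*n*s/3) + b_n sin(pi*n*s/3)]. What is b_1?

18/pi

b_1 = 1/3 ∫_{-3}^{3} f(s) sin(pi*s/3) ds.
f is odd and sin(pi*s/3) is odd, so the integrand is even and b_1 = 2/3 ∫_0^{3} f(s) sin(pi*s/3) ds.
Integrating by parts (boundary term plus one more integral), an antiderivative of (3*s) sin(pi*s/3) is -9*s*cos(pi*s/3)/pi + 27*sin(pi*s/3)/pi**2; evaluating from 0 to 3: ∫_{0}^{3} (3*s) sin(pi*s/3) ds = (27/pi) - (0) = 27/pi.
Hence b_1 = (2/3)·(27/pi) = 18/pi.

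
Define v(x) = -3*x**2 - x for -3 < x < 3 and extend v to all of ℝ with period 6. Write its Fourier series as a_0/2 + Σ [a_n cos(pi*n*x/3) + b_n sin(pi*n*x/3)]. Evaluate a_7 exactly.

a_7 = 1/3 ∫_{-3}^{3} v(x) cos(7*pi*x/3) dx.
Integrating by parts twice (tabular method), an antiderivative of (-3*x**2 - x) cos(7*pi*x/3) is -9*x**2*sin(7*pi*x/3)/(7*pi) - 3*x*sin(7*pi*x/3)/(7*pi) - 54*x*cos(7*pi*x/3)/(49*pi**2) + 162*sin(7*pi*x/3)/(343*pi**3) - 9*cos(7*pi*x/3)/(49*pi**2); evaluating from -3 to 3: ∫_{-3}^{3} (-3*x**2 - x) cos(7*pi*x/3) dx = (171/(49*pi**2)) - (-153/(49*pi**2)) = 324/(49*pi**2).
Hence a_7 = (1/3)·(324/(49*pi**2)) = 108/(49*pi**2).

108/(49*pi**2)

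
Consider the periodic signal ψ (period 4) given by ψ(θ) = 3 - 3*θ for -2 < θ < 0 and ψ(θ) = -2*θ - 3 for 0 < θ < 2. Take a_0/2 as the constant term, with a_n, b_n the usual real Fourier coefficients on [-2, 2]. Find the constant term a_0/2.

a_0 = 1/2 ∫_{-2}^{2} ψ(θ) dθ = 1/2 · (2) = 1.
So the constant term a_0/2 = 1/2.

1/2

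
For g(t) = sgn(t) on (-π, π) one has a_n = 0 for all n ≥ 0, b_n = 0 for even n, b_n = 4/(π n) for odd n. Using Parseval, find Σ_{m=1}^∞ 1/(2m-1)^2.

pi**2/8

Parseval: Σ b_n^2 = (1/π) ∫_{-π}^{π} g(t)^2 dt = 2.
Only odd n contribute, with b_n^2 = 16/(π^2 n^2), so Σ_{m≥1} 1/(2m-1)^2 = π^2·(2)/16 = pi**2/8.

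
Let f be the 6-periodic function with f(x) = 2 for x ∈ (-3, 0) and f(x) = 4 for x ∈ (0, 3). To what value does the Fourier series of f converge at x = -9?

x = -9 differs from x = 3 by -2 full period(s), and the series is 6-periodic.
At x = 3 the one-sided limits are f(3^-) = 4 and f(3^+) = 2.
By Dirichlet's theorem the series converges to their average, [(4) + (2)]/2 = 3.

3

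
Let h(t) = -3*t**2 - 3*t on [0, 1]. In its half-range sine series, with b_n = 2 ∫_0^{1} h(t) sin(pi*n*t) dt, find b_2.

6/pi

b_2 = 2 ∫_0^{1} (-3*t**2 - 3*t) sin(2*pi*t) dt.
Integrating by parts twice (tabular method), an antiderivative of (-3*t**2 - 3*t) sin(2*pi*t) is 3*t**2*cos(2*pi*t)/(2*pi) - 3*t*sin(2*pi*t)/(2*pi**2) + 3*t*cos(2*pi*t)/(2*pi) - 3*sin(2*pi*t)/(4*pi**2) - 3*cos(2*pi*t)/(4*pi**3); evaluating from 0 to 1: ∫_{0}^{1} (-3*t**2 - 3*t) sin(2*pi*t) dt = (-3/(4*pi**3) + 3/pi) - (-3/(4*pi**3)) = 3/pi.
Hence b_2 = 2·(3/pi) = 6/pi.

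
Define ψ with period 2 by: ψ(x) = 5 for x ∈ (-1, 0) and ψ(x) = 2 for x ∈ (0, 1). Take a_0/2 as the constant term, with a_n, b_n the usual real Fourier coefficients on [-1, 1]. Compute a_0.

a_0 = ∫_{-1}^{1} ψ(x) dx = 7.

7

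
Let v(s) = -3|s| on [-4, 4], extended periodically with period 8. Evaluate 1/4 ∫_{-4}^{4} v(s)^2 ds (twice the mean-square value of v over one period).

1/4 ∫_{-4}^{4} v(s)^2 ds = 1/4 · (384) = 96.

96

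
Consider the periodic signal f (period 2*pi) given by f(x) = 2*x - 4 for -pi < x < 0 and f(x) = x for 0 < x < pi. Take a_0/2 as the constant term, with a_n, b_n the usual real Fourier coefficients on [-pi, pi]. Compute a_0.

-4 - pi/2

a_0 = 1/pi ∫_{-pi}^{pi} f(x) dx = 1/pi · (-pi*(pi + 8)/2) = -4 - pi/2.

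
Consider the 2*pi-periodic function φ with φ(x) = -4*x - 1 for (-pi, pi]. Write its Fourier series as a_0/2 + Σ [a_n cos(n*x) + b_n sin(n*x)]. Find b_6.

4/3

b_6 = 1/pi ∫_{-pi}^{pi} φ(x) sin(6*x) dx.
Integrating by parts (boundary term plus one more integral), an antiderivative of (-4*x - 1) sin(6*x) is 2*x*cos(6*x)/3 - sin(6*x)/9 + cos(6*x)/6; evaluating from -pi to pi: ∫_{-pi}^{pi} (-4*x - 1) sin(6*x) dx = (1/6 + 2*pi/3) - (1/6 - 2*pi/3) = 4*pi/3.
Hence b_6 = (1/pi)·(4*pi/3) = 4/3.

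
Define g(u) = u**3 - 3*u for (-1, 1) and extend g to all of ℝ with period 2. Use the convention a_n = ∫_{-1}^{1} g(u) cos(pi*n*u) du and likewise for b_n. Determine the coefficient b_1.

-4/pi - 12/pi**3

b_1 = ∫_{-1}^{1} g(u) sin(pi*u) du.
g is odd and sin(pi*u) is odd, so the integrand is even and b_1 = 2 ∫_0^{1} g(u) sin(pi*u) du.
Integrating by parts three times (tabular method), an antiderivative of (u**3 - 3*u) sin(pi*u) is -u**3*cos(pi*u)/pi + 3*u**2*sin(pi*u)/pi**2 + 6*u*cos(pi*u)/pi**3 + 3*u*cos(pi*u)/pi - 3*sin(pi*u)/pi**2 - 6*sin(pi*u)/pi**4; evaluating from 0 to 1: ∫_{0}^{1} (u**3 - 3*u) sin(pi*u) du = (-2/pi - 6/pi**3) - (0) = -2/pi - 6/pi**3.
Hence b_1 = 2·(-2/pi - 6/pi**3) = -4/pi - 12/pi**3.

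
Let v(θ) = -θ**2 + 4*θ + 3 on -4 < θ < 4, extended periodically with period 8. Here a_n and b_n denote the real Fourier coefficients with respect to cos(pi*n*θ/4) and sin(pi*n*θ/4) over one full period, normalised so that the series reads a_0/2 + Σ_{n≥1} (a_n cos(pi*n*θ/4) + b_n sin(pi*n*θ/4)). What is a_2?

-16/pi**2

a_2 = 1/4 ∫_{-4}^{4} v(θ) cos(pi*θ/2) dθ.
Integrating by parts twice (tabular method), an antiderivative of (-θ**2 + 4*θ + 3) cos(pi*θ/2) is -2*θ**2*sin(pi*θ/2)/pi + 8*θ*sin(pi*θ/2)/pi - 8*θ*cos(pi*θ/2)/pi**2 + 16*sin(pi*θ/2)/pi**3 + 6*sin(pi*θ/2)/pi + 16*cos(pi*θ/2)/pi**2; evaluating from -4 to 4: ∫_{-4}^{4} (-θ**2 + 4*θ + 3) cos(pi*θ/2) dθ = (-16/pi**2) - (48/pi**2) = -64/pi**2.
Hence a_2 = (1/4)·(-64/pi**2) = -16/pi**2.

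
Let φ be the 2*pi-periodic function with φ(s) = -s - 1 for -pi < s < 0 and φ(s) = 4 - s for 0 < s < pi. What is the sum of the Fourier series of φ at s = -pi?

3/2

At s = -pi the one-sided limits are φ(-pi^-) = 4 - pi and φ(-pi^+) = -1 + pi.
By Dirichlet's theorem the series converges to their average, [(4 - pi) + (-1 + pi)]/2 = 3/2.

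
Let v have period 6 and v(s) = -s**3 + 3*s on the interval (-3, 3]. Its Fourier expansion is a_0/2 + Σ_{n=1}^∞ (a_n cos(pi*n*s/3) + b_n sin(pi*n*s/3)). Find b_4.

-81/(16*pi**3) + 9/pi

b_4 = 1/3 ∫_{-3}^{3} v(s) sin(4*pi*s/3) ds.
v is odd and sin(4*pi*s/3) is odd, so the integrand is even and b_4 = 2/3 ∫_0^{3} v(s) sin(4*pi*s/3) ds.
Integrating by parts three times (tabular method), an antiderivative of (-s**3 + 3*s) sin(4*pi*s/3) is 3*s**3*cos(4*pi*s/3)/(4*pi) - 27*s**2*sin(4*pi*s/3)/(16*pi**2) - 9*s*cos(4*pi*s/3)/(4*pi) - 81*s*cos(4*pi*s/3)/(32*pi**3) + 243*sin(4*pi*s/3)/(128*pi**4) + 27*sin(4*pi*s/3)/(16*pi**2); evaluating from 0 to 3: ∫_{0}^{3} (-s**3 + 3*s) sin(4*pi*s/3) ds = (27*(-9 + 16*pi**2)/(32*pi**3)) - (0) = 27*(-9 + 16*pi**2)/(32*pi**3).
Hence b_4 = (2/3)·(27*(-9 + 16*pi**2)/(32*pi**3)) = -81/(16*pi**3) + 9/pi.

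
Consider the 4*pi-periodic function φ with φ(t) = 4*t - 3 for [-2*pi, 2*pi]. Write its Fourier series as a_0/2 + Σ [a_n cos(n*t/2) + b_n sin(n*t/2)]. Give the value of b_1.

b_1 = (1/(2*pi)) ∫_{-2*pi}^{2*pi} φ(t) sin(t/2) dt.
Integrating by parts (boundary term plus one more integral), an antiderivative of (4*t - 3) sin(t/2) is -8*t*cos(t/2) + 16*sin(t/2) + 6*cos(t/2); evaluating from -2*pi to 2*pi: ∫_{-2*pi}^{2*pi} (4*t - 3) sin(t/2) dt = (-6 + 16*pi) - (-16*pi - 6) = 32*pi.
Hence b_1 = (1/(2*pi))·(32*pi) = 16.

16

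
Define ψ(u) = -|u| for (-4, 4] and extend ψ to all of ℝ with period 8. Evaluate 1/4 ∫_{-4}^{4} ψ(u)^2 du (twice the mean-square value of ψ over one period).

32/3

1/4 ∫_{-4}^{4} ψ(u)^2 du = 1/4 · (128/3) = 32/3.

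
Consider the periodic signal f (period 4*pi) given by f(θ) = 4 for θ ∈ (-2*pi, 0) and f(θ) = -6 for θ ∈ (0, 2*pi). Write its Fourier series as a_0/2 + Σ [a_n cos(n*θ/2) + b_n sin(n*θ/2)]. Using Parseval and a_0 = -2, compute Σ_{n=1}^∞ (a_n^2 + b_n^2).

50

Parseval: a_0^2/2 + Σ_{n≥1} (a_n^2+b_n^2) = (1/(2*pi)) ∫_{-2*pi}^{2*pi} f(θ)^2 dθ = 52.
Subtract a_0^2/2 = 2: Σ (a_n^2+b_n^2) = 50.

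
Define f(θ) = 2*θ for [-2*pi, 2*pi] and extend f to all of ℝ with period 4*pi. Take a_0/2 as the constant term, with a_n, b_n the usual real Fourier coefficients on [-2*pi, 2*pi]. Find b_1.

b_1 = (1/(2*pi)) ∫_{-2*pi}^{2*pi} f(θ) sin(θ/2) dθ.
f is odd and sin(θ/2) is odd, so the integrand is even and b_1 = 1/pi ∫_0^{2*pi} f(θ) sin(θ/2) dθ.
Integrating by parts (boundary term plus one more integral), an antiderivative of (2*θ) sin(θ/2) is -4*θ*cos(θ/2) + 8*sin(θ/2); evaluating from 0 to 2*pi: ∫_{0}^{2*pi} (2*θ) sin(θ/2) dθ = (8*pi) - (0) = 8*pi.
Hence b_1 = (1/pi)·(8*pi) = 8.

8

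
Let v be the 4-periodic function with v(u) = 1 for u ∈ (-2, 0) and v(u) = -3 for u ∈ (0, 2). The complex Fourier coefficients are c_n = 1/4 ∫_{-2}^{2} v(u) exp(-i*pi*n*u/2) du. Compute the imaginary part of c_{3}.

4/(3*pi)

Since v is real-valued, Im(c_{3}) = -1/4 ∫_{-2}^{2} v(u) sin(3*pi*u/2) du = -b_{3}/2.
Split the integral at the breakpoints.
Directly, an antiderivative of (1) sin(3*pi*u/2) is -2*cos(3*pi*u/2)/(3*pi); evaluating from -2 to 0: ∫_{-2}^{0} (1) sin(3*pi*u/2) du = (-2/(3*pi)) - (2/(3*pi)) = -4/(3*pi).
Directly, an antiderivative of (-3) sin(3*pi*u/2) is 2*cos(3*pi*u/2)/pi; evaluating from 0 to 2: ∫_{0}^{2} (-3) sin(3*pi*u/2) du = (-2/pi) - (2/pi) = -4/pi.
So ∫_{-2}^{2} v(u) sin(3*pi*u/2) du = -16/(3*pi).
Hence Im(c_{3}) = (-1/4)·(-16/(3*pi)) = 4/(3*pi).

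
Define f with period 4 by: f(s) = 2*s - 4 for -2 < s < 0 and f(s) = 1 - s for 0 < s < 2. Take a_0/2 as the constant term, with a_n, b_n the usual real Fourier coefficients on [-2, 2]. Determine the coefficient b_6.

-1/(3*pi)

b_6 = 1/2 ∫_{-2}^{2} f(s) sin(3*pi*s) ds.
Split the integral at the breakpoints.
Integrating by parts (boundary term plus one more integral), an antiderivative of (2*s - 4) sin(3*pi*s) is -2*s*cos(3*pi*s)/(3*pi) + 2*sin(3*pi*s)/(9*pi**2) + 4*cos(3*pi*s)/(3*pi); evaluating from -2 to 0: ∫_{-2}^{0} (2*s - 4) sin(3*pi*s) ds = (4/(3*pi)) - (8/(3*pi)) = -4/(3*pi).
Integrating by parts (boundary term plus one more integral), an antiderivative of (1 - s) sin(3*pi*s) is s*cos(3*pi*s)/(3*pi) - sin(3*pi*s)/(9*pi**2) - cos(3*pi*s)/(3*pi); evaluating from 0 to 2: ∫_{0}^{2} (1 - s) sin(3*pi*s) ds = (1/(3*pi)) - (-1/(3*pi)) = 2/(3*pi).
Summing the pieces and multiplying by (1/2) gives b_6 = -1/(3*pi).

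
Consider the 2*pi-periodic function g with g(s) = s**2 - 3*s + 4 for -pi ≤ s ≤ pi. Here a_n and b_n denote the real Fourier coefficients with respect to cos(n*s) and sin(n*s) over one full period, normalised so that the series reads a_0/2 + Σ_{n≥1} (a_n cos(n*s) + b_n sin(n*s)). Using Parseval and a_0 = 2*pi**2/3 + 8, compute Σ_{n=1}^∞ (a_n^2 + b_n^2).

pi**2*(8*pi**2/45 + 6)

Parseval: a_0^2/2 + Σ_{n≥1} (a_n^2+b_n^2) = 1/pi ∫_{-pi}^{pi} g(s)^2 ds = 32 + 2*pi**4/5 + 34*pi**2/3.
Subtract a_0^2/2 = 2*(pi**2 + 12)**2/9: Σ (a_n^2+b_n^2) = pi**2*(8*pi**2/45 + 6).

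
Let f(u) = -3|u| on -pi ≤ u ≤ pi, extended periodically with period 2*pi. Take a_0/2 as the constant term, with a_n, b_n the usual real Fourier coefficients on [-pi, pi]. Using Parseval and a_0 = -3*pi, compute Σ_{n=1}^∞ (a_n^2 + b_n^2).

3*pi**2/2

Parseval: a_0^2/2 + Σ_{n≥1} (a_n^2+b_n^2) = 1/pi ∫_{-pi}^{pi} f(u)^2 du = 6*pi**2.
Subtract a_0^2/2 = 9*pi**2/2: Σ (a_n^2+b_n^2) = 3*pi**2/2.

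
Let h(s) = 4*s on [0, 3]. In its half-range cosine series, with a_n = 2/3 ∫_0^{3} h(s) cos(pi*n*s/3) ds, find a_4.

0

a_4 = 2/3 ∫_0^{3} (4*s) cos(4*pi*s/3) ds.
Integrating by parts (boundary term plus one more integral), an antiderivative of (4*s) cos(4*pi*s/3) is 3*s*sin(4*pi*s/3)/pi + 9*cos(4*pi*s/3)/(4*pi**2); evaluating from 0 to 3: ∫_{0}^{3} (4*s) cos(4*pi*s/3) ds = (9/(4*pi**2)) - (9/(4*pi**2)) = 0.
Hence a_4 = (2/3)·(0) = 0.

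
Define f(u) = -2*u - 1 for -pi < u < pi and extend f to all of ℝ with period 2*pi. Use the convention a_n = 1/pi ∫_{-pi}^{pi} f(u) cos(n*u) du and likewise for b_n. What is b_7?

-4/7

b_7 = 1/pi ∫_{-pi}^{pi} f(u) sin(7*u) du.
Integrating by parts (boundary term plus one more integral), an antiderivative of (-2*u - 1) sin(7*u) is 2*u*cos(7*u)/7 - 2*sin(7*u)/49 + cos(7*u)/7; evaluating from -pi to pi: ∫_{-pi}^{pi} (-2*u - 1) sin(7*u) du = (-2*pi/7 - 1/7) - (-1/7 + 2*pi/7) = -4*pi/7.
Hence b_7 = (1/pi)·(-4*pi/7) = -4/7.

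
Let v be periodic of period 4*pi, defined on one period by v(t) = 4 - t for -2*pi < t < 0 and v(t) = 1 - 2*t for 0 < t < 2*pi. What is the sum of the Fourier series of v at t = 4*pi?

t = 4*pi differs from t = 0 by 1 full period(s), and the series is 4*pi-periodic.
At t = 0 the one-sided limits are v(0^-) = 4 and v(0^+) = 1.
By Dirichlet's theorem the series converges to their average, [(4) + (1)]/2 = 5/2.

5/2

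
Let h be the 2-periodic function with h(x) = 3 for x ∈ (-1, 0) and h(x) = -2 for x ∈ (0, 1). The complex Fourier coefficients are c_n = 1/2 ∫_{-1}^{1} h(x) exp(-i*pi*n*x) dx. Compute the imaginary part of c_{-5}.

Since h is real-valued, Im(c_{-5}) = -1/2 ∫_{-1}^{1} h(x) sin(-5*pi*x) dx = b_{5}/2.
Split the integral at the breakpoints.
Directly, an antiderivative of (3) sin(-5*pi*x) is 3*cos(5*pi*x)/(5*pi); evaluating from -1 to 0: ∫_{-1}^{0} (3) sin(-5*pi*x) dx = (3/(5*pi)) - (-3/(5*pi)) = 6/(5*pi).
Directly, an antiderivative of (-2) sin(-5*pi*x) is -2*cos(5*pi*x)/(5*pi); evaluating from 0 to 1: ∫_{0}^{1} (-2) sin(-5*pi*x) dx = (2/(5*pi)) - (-2/(5*pi)) = 4/(5*pi).
So ∫_{-1}^{1} h(x) sin(-5*pi*x) dx = 2/pi.
Hence Im(c_{-5}) = (-1/2)·(2/pi) = -1/pi.

-1/pi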